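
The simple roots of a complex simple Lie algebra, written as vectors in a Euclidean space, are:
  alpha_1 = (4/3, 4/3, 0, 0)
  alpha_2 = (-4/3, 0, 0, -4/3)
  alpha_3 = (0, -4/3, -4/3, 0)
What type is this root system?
Compute the Cartan integers a_ij = 2(alpha_i, alpha_j)/(alpha_j, alpha_j); the resulting 3x3 Cartan matrix is
[[2, -1, -1], [-1, 2, 0], [-1, 0, 2]].
All simple roots have the same length, so the diagram is simply laced. The associated Dynkin diagram is a chain of 3 nodes with single edges (A_3), so the type is A_3 (the algebra sl(4)).

A_3 (sl(4))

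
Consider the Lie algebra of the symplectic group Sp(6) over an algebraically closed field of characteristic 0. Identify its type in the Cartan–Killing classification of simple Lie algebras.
C_3 (sp(6))

This is sp(6), which has dimension 6(6+1)/2 = 21 and rank 6/2 = 3. In the classification of classical Lie algebras, the symplectic algebra sp(2n) has type C_n; here n = 3, so the Dynkin diagram is a chain of 3 nodes with a double edge at one end; the terminal node there is the unique long simple root (C_3). Hence the type is C_3.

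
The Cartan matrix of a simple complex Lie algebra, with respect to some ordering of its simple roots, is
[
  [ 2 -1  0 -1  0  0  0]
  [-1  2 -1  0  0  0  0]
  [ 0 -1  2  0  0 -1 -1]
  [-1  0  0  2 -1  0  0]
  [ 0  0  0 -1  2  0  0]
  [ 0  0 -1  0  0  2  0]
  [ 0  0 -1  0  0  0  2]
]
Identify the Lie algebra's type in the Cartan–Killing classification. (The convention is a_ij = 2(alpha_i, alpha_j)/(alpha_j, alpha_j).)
type D_7

The matrix has rank 7 with 2's on the diagonal. Reading the off-diagonal entries as Dynkin edges (a single edge where a_ij = a_ji = -1; a double or triple edge where a_ij * a_ji = 2 or 3), the diagram is a chain of 5 nodes with a fork of two nodes at one end (D_7). One simple-root ordering that puts it in standard form is (alpha_5, alpha_4, alpha_1, alpha_2, alpha_3, alpha_7, alpha_6). So the algebra is type D_7, i.e. so(14).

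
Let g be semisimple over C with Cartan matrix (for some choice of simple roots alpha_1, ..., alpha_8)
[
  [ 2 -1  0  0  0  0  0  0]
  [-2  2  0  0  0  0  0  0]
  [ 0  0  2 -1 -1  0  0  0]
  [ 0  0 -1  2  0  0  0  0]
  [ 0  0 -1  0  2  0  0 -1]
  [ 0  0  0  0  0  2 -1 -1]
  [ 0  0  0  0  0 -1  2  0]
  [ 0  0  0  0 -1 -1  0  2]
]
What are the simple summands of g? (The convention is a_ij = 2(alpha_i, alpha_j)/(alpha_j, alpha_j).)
The diagram associated to this matrix has two connected components: the simple roots {alpha_3, alpha_4, alpha_5, alpha_6, alpha_7, alpha_8} form a chain of 6 nodes with single edges (A_6), and {alpha_1, alpha_2} form a chain of 2 nodes with a double edge at one end; the terminal node there is the unique short simple root (B_2). A semisimple Lie algebra decomposes uniquely as the direct sum of simple ideals, one per connected component of its Dynkin diagram, so g ≅ A_6 ⊕ B_2 (dimension 48 + 10 = 58).

A6 + B2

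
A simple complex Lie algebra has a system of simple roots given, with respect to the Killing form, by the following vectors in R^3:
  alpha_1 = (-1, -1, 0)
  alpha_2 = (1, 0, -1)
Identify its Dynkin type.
Compute the Cartan integers a_ij = 2(alpha_i, alpha_j)/(alpha_j, alpha_j); the resulting 2x2 Cartan matrix is
[[2, -1], [-1, 2]].
All simple roots have the same length, so the diagram is simply laced. The associated Dynkin diagram is a chain of 2 nodes with single edges (A_2), so the type is A_2 (the algebra sl(3)).

A_2 (sl(3))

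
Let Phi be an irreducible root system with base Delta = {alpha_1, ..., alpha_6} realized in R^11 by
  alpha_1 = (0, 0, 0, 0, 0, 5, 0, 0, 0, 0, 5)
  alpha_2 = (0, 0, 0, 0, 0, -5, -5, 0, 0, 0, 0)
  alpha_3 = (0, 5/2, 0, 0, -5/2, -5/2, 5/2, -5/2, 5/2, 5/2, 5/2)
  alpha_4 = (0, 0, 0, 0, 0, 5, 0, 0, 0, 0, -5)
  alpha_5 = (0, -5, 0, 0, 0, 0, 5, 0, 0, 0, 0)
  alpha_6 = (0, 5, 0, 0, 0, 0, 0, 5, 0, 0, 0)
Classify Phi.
type E_6

Compute the Cartan integers a_ij = 2(alpha_i, alpha_j)/(alpha_j, alpha_j); the resulting 6x6 Cartan matrix is
[[2, -1, 0, 0, 0, 0], [-1, 2, 0, -1, -1, 0], [0, 0, 2, -1, 0, 0], [0, -1, -1, 2, 0, 0], [0, -1, 0, 0, 2, -1], [0, 0, 0, 0, -1, 2]].
All simple roots have the same length, so the diagram is simply laced. The associated Dynkin diagram is a chain of 5 nodes with one extra node attached to the third node from one end (E_6), so the type is E_6.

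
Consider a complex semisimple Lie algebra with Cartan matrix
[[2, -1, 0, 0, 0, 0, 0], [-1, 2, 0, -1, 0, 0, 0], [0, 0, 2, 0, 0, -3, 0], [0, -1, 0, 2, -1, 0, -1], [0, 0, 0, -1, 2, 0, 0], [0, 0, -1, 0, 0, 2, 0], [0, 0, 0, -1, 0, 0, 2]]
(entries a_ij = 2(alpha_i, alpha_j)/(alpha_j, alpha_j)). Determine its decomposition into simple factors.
D5 + G2

The diagram associated to this matrix has two connected components: the simple roots {alpha_1, alpha_2, alpha_4, alpha_5, alpha_7} form a chain of 3 nodes with a fork of two nodes at one end (D_5), and {alpha_3, alpha_6} form two nodes joined by a triple edge (G_2). A semisimple Lie algebra decomposes uniquely as the direct sum of simple ideals, one per connected component of its Dynkin diagram, so g ≅ D_5 ⊕ G_2 (dimension 45 + 14 = 59).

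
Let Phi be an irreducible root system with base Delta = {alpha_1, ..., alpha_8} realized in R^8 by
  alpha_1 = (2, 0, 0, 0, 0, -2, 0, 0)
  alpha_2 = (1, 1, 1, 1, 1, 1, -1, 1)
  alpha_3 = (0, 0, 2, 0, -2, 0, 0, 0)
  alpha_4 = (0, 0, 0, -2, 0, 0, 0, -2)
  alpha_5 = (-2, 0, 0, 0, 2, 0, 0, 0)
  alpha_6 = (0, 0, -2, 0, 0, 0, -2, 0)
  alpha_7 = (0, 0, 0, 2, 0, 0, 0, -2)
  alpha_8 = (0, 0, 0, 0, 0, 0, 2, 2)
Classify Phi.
E8

Compute the Cartan integers a_ij = 2(alpha_i, alpha_j)/(alpha_j, alpha_j); the resulting 8x8 Cartan matrix is
[[2, 0, 0, 0, -1, 0, 0, 0], [0, 2, 0, -1, 0, 0, 0, 0], [0, 0, 2, 0, -1, -1, 0, 0], [0, -1, 0, 2, 0, 0, 0, -1], [-1, 0, -1, 0, 2, 0, 0, 0], [0, 0, -1, 0, 0, 2, 0, -1], [0, 0, 0, 0, 0, 0, 2, -1], [0, 0, 0, -1, 0, -1, -1, 2]].
All simple roots have the same length, so the diagram is simply laced. The associated Dynkin diagram is a chain of 7 nodes with one extra node attached to the third node from one end (E_8), so the type is E_8.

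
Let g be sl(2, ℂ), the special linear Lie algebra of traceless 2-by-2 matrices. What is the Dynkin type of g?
A_1 (sl(2))

This is sl(2), which has dimension 2^2 - 1 = 3 and rank 2 - 1 = 1 (a Cartan subalgebra is the diagonal traceless matrices). In the classification of classical Lie algebras, the special linear algebra sl(n+1) has type A_n; here n = 1, so the Dynkin diagram is a chain of 1 nodes with single edges (A_1). Hence the type is A_1.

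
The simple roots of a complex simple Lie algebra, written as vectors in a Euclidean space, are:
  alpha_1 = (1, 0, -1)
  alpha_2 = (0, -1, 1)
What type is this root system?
Compute the Cartan integers a_ij = 2(alpha_i, alpha_j)/(alpha_j, alpha_j); the resulting 2x2 Cartan matrix is
[[2, -1], [-1, 2]].
All simple roots have the same length, so the diagram is simply laced. The associated Dynkin diagram is a chain of 2 nodes with single edges (A_2), so the type is A_2 (the algebra sl(3)).

type A_2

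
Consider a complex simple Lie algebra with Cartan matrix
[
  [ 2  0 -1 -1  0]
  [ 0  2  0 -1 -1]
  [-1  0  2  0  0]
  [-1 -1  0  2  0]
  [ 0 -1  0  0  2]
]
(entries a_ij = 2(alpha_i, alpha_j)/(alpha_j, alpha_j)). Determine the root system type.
The matrix has rank 5 with 2's on the diagonal. Reading the off-diagonal entries as Dynkin edges (a single edge where a_ij = a_ji = -1; a double or triple edge where a_ij * a_ji = 2 or 3), the diagram is a chain of 5 nodes with single edges (A_5). One simple-root ordering that puts it in standard form is (alpha_3, alpha_1, alpha_4, alpha_2, alpha_5). So the algebra is type A_5, i.e. sl(6).

A_5 (sl(6))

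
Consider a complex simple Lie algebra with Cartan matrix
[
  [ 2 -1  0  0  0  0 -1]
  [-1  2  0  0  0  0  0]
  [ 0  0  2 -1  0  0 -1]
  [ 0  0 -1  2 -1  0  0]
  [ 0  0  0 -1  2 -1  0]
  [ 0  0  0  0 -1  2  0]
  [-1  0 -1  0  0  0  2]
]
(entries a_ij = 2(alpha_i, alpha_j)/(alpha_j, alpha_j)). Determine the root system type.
A_7 (sl(8))

The matrix has rank 7 with 2's on the diagonal. Reading the off-diagonal entries as Dynkin edges (a single edge where a_ij = a_ji = -1; a double or triple edge where a_ij * a_ji = 2 or 3), the diagram is a chain of 7 nodes with single edges (A_7). One simple-root ordering that puts it in standard form is (alpha_2, alpha_1, alpha_7, alpha_3, alpha_4, alpha_5, alpha_6). So the algebra is type A_7, i.e. sl(8).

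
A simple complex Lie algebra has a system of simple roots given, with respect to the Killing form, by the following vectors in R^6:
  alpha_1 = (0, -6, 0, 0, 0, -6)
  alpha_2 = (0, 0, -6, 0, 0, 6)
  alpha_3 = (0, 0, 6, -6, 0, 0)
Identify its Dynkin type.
A3

Compute the Cartan integers a_ij = 2(alpha_i, alpha_j)/(alpha_j, alpha_j); the resulting 3x3 Cartan matrix is
[[2, -1, 0], [-1, 2, -1], [0, -1, 2]].
All simple roots have the same length, so the diagram is simply laced. The associated Dynkin diagram is a chain of 3 nodes with single edges (A_3), so the type is A_3 (the algebra sl(4)).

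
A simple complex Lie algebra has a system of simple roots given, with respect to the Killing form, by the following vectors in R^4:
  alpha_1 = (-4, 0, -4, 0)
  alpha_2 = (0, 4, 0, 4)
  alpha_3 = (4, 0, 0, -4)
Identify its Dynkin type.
A3

Compute the Cartan integers a_ij = 2(alpha_i, alpha_j)/(alpha_j, alpha_j); the resulting 3x3 Cartan matrix is
[[2, 0, -1], [0, 2, -1], [-1, -1, 2]].
All simple roots have the same length, so the diagram is simply laced. The associated Dynkin diagram is a chain of 3 nodes with single edges (A_3), so the type is A_3 (the algebra sl(4)).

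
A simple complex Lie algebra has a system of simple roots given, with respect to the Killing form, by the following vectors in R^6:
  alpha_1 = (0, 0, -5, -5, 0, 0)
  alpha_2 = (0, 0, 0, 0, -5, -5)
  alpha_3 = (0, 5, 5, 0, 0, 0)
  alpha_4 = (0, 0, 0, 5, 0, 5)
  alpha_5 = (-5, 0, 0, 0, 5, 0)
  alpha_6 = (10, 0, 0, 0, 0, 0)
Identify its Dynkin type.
Compute the Cartan integers a_ij = 2(alpha_i, alpha_j)/(alpha_j, alpha_j); the resulting 6x6 Cartan matrix is
[[2, 0, -1, -1, 0, 0], [0, 2, 0, -1, -1, 0], [-1, 0, 2, 0, 0, 0], [-1, -1, 0, 2, 0, 0], [0, -1, 0, 0, 2, -1], [0, 0, 0, 0, -2, 2]].
The roots have two lengths (squared-length ratio 2:1); the short ones are alpha_{1,2,3,4,5}. The associated Dynkin diagram is a chain of 6 nodes with a double edge at one end; the terminal node there is the unique long simple root (C_6), so the type is C_6 (the algebra sp(12)).

C6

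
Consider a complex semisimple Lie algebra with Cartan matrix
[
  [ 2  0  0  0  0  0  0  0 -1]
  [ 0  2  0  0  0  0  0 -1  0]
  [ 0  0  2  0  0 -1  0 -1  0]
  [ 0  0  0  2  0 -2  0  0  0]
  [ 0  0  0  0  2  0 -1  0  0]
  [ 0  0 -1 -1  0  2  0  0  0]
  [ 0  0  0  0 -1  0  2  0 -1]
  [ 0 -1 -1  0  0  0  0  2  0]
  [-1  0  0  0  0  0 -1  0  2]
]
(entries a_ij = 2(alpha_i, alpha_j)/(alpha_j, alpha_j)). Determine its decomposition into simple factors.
A_4 (sl(5)) + C_5 (sp(10))

The diagram associated to this matrix has two connected components: the simple roots {alpha_1, alpha_5, alpha_7, alpha_9} form a chain of 4 nodes with single edges (A_4), and {alpha_2, alpha_3, alpha_4, alpha_6, alpha_8} form a chain of 5 nodes with a double edge at one end; the terminal node there is the unique long simple root (C_5). A semisimple Lie algebra decomposes uniquely as the direct sum of simple ideals, one per connected component of its Dynkin diagram, so g ≅ A_4 ⊕ C_5 (dimension 24 + 55 = 79).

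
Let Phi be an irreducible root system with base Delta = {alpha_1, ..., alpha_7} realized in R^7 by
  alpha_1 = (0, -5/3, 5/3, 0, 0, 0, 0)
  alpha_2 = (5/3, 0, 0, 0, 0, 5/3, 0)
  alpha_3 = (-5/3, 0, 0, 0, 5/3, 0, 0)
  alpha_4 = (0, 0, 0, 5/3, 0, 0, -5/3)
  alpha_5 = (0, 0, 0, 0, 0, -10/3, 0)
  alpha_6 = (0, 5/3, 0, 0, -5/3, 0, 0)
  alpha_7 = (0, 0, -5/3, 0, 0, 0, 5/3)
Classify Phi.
Compute the Cartan integers a_ij = 2(alpha_i, alpha_j)/(alpha_j, alpha_j); the resulting 7x7 Cartan matrix is
[[2, 0, 0, 0, 0, -1, -1], [0, 2, -1, 0, -1, 0, 0], [0, -1, 2, 0, 0, -1, 0], [0, 0, 0, 2, 0, 0, -1], [0, -2, 0, 0, 2, 0, 0], [-1, 0, -1, 0, 0, 2, 0], [-1, 0, 0, -1, 0, 0, 2]].
The roots have two lengths (squared-length ratio 2:1); the short ones are alpha_{1,2,3,4,6,7}. The associated Dynkin diagram is a chain of 7 nodes with a double edge at one end; the terminal node there is the unique long simple root (C_7), so the type is C_7 (the algebra sp(14)).

type C_7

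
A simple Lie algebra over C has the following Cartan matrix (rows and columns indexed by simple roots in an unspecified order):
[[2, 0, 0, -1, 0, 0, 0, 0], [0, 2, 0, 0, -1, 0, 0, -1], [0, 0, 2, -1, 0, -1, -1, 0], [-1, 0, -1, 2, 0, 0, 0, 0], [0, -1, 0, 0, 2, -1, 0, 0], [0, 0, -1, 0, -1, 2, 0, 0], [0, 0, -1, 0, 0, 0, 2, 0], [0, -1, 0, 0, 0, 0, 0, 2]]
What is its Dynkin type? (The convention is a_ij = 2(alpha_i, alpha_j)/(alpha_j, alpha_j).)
E_8

The matrix has rank 8 with 2's on the diagonal. Reading the off-diagonal entries as Dynkin edges (a single edge where a_ij = a_ji = -1; a double or triple edge where a_ij * a_ji = 2 or 3), the diagram is a chain of 7 nodes with one extra node attached to the third node from one end (E_8). One simple-root ordering that puts it in standard form is (alpha_1, alpha_7, alpha_4, alpha_3, alpha_6, alpha_5, alpha_2, alpha_8). So the algebra is type E_8.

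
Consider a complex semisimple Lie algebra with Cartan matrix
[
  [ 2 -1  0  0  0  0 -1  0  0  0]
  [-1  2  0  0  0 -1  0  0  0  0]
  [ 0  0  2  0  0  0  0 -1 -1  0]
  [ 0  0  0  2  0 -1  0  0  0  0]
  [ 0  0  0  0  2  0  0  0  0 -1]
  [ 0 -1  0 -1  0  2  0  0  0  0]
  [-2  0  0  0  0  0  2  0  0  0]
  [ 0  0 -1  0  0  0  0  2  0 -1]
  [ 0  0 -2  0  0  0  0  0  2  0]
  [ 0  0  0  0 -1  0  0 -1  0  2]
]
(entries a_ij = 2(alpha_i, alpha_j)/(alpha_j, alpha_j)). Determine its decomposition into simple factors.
C5 ⊕ C5

The diagram associated to this matrix has two connected components: the simple roots {alpha_3, alpha_5, alpha_8, alpha_9, alpha_10} form a chain of 5 nodes with a double edge at one end; the terminal node there is the unique long simple root (C_5), and {alpha_1, alpha_2, alpha_4, alpha_6, alpha_7} form a chain of 5 nodes with a double edge at one end; the terminal node there is the unique long simple root (C_5). A semisimple Lie algebra decomposes uniquely as the direct sum of simple ideals, one per connected component of its Dynkin diagram, so g ≅ C_5 ⊕ C_5 (dimension 55 + 55 = 110).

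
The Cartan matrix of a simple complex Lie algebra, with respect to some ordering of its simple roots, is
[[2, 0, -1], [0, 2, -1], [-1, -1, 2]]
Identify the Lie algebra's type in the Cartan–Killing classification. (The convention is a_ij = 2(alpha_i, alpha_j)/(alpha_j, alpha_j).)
The matrix has rank 3 with 2's on the diagonal. Reading the off-diagonal entries as Dynkin edges (a single edge where a_ij = a_ji = -1; a double or triple edge where a_ij * a_ji = 2 or 3), the diagram is a chain of 3 nodes with single edges (A_3). One simple-root ordering that puts it in standard form is (alpha_2, alpha_3, alpha_1). So the algebra is type A_3, i.e. sl(4).

A3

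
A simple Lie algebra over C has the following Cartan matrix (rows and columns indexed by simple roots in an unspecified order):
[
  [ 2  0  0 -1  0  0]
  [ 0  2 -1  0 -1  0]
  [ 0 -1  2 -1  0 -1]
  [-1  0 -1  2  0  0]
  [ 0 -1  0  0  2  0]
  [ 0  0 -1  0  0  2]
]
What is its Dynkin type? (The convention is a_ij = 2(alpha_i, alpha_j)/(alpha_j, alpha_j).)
The matrix has rank 6 with 2's on the diagonal. Reading the off-diagonal entries as Dynkin edges (a single edge where a_ij = a_ji = -1; a double or triple edge where a_ij * a_ji = 2 or 3), the diagram is a chain of 5 nodes with one extra node attached to the third node from one end (E_6). One simple-root ordering that puts it in standard form is (alpha_1, alpha_6, alpha_4, alpha_3, alpha_2, alpha_5). So the algebra is type E_6.

E_6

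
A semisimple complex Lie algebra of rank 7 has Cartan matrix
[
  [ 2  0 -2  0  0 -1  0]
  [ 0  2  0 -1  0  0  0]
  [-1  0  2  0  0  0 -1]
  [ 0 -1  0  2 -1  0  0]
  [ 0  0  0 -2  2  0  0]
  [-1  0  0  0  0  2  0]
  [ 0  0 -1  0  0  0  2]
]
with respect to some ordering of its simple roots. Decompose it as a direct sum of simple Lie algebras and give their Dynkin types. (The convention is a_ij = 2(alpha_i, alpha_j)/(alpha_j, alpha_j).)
The diagram associated to this matrix has two connected components: the simple roots {alpha_2, alpha_4, alpha_5} form a chain of 3 nodes with a double edge at one end; the terminal node there is the unique long simple root (C_3), and {alpha_1, alpha_3, alpha_6, alpha_7} form a chain of 4 nodes with a double edge between the middle two (F_4). A semisimple Lie algebra decomposes uniquely as the direct sum of simple ideals, one per connected component of its Dynkin diagram, so g ≅ C_3 ⊕ F_4 (dimension 21 + 52 = 73).

C_3 + F_4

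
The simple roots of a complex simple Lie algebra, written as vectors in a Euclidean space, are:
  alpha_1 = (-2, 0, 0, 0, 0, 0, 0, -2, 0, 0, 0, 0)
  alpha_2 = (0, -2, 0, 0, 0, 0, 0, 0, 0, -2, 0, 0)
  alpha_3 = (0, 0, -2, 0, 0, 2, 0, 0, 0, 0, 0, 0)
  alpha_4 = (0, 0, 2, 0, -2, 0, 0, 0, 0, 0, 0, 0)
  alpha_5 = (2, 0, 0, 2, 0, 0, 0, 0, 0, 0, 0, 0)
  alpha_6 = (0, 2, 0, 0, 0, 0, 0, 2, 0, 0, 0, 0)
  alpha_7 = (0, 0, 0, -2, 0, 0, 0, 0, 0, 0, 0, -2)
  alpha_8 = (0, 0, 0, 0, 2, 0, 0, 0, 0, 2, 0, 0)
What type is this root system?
A8

Compute the Cartan integers a_ij = 2(alpha_i, alpha_j)/(alpha_j, alpha_j); the resulting 8x8 Cartan matrix is
[[2, 0, 0, 0, -1, -1, 0, 0], [0, 2, 0, 0, 0, -1, 0, -1], [0, 0, 2, -1, 0, 0, 0, 0], [0, 0, -1, 2, 0, 0, 0, -1], [-1, 0, 0, 0, 2, 0, -1, 0], [-1, -1, 0, 0, 0, 2, 0, 0], [0, 0, 0, 0, -1, 0, 2, 0], [0, -1, 0, -1, 0, 0, 0, 2]].
All simple roots have the same length, so the diagram is simply laced. The associated Dynkin diagram is a chain of 8 nodes with single edges (A_8), so the type is A_8 (the algebra sl(9)).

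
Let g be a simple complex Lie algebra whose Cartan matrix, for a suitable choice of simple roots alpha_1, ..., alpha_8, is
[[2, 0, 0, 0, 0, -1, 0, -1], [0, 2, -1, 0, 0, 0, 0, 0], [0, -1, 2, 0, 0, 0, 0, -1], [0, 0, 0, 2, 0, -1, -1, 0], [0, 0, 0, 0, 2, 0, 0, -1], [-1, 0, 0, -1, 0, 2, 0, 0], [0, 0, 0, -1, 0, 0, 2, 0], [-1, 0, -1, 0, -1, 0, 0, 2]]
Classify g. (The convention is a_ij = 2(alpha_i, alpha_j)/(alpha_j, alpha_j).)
type E_8

The matrix has rank 8 with 2's on the diagonal. Reading the off-diagonal entries as Dynkin edges (a single edge where a_ij = a_ji = -1; a double or triple edge where a_ij * a_ji = 2 or 3), the diagram is a chain of 7 nodes with one extra node attached to the third node from one end (E_8). One simple-root ordering that puts it in standard form is (alpha_2, alpha_5, alpha_3, alpha_8, alpha_1, alpha_6, alpha_4, alpha_7). So the algebra is type E_8.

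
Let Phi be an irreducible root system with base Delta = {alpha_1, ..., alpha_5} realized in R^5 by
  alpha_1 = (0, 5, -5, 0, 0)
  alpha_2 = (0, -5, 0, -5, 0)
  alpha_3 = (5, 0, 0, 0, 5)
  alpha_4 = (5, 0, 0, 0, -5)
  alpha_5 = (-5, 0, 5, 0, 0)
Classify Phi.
Compute the Cartan integers a_ij = 2(alpha_i, alpha_j)/(alpha_j, alpha_j); the resulting 5x5 Cartan matrix is
[[2, -1, 0, 0, -1], [-1, 2, 0, 0, 0], [0, 0, 2, 0, -1], [0, 0, 0, 2, -1], [-1, 0, -1, -1, 2]].
All simple roots have the same length, so the diagram is simply laced. The associated Dynkin diagram is a chain of 3 nodes with a fork of two nodes at one end (D_5), so the type is D_5 (the algebra so(10)).

D_5 (so(10))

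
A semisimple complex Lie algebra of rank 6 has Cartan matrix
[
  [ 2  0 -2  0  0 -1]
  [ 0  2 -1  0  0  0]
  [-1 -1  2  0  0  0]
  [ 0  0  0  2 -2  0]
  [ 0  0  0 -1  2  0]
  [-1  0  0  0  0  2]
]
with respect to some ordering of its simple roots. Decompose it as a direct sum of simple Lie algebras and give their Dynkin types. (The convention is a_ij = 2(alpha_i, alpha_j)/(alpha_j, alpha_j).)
The diagram associated to this matrix has two connected components: the simple roots {alpha_4, alpha_5} form a chain of 2 nodes with a double edge at one end; the terminal node there is the unique short simple root (B_2), and {alpha_1, alpha_2, alpha_3, alpha_6} form a chain of 4 nodes with a double edge between the middle two (F_4). A semisimple Lie algebra decomposes uniquely as the direct sum of simple ideals, one per connected component of its Dynkin diagram, so g ≅ B_2 ⊕ F_4 (dimension 10 + 52 = 62).

B_2 (so(5)) ⊕ F_4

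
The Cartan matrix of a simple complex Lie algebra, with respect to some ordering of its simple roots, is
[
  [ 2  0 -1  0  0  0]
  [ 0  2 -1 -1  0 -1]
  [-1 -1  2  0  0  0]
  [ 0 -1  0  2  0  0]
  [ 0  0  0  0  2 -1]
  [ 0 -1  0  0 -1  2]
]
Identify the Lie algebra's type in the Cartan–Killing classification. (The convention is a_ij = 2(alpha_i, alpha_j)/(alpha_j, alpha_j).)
The matrix has rank 6 with 2's on the diagonal. Reading the off-diagonal entries as Dynkin edges (a single edge where a_ij = a_ji = -1; a double or triple edge where a_ij * a_ji = 2 or 3), the diagram is a chain of 5 nodes with one extra node attached to the third node from one end (E_6). One simple-root ordering that puts it in standard form is (alpha_1, alpha_4, alpha_3, alpha_2, alpha_6, alpha_5). So the algebra is type E_6.

E_6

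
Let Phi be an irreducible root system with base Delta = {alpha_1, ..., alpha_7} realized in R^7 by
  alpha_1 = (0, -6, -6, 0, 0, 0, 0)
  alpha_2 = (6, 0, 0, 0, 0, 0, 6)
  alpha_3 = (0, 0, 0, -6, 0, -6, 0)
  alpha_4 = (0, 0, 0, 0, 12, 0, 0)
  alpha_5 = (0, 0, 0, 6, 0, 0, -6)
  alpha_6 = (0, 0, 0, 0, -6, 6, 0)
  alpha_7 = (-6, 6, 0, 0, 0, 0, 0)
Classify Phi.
type C_7

Compute the Cartan integers a_ij = 2(alpha_i, alpha_j)/(alpha_j, alpha_j); the resulting 7x7 Cartan matrix is
[[2, 0, 0, 0, 0, 0, -1], [0, 2, 0, 0, -1, 0, -1], [0, 0, 2, 0, -1, -1, 0], [0, 0, 0, 2, 0, -2, 0], [0, -1, -1, 0, 2, 0, 0], [0, 0, -1, -1, 0, 2, 0], [-1, -1, 0, 0, 0, 0, 2]].
The roots have two lengths (squared-length ratio 2:1); the short ones are alpha_{1,2,3,5,6,7}. The associated Dynkin diagram is a chain of 7 nodes with a double edge at one end; the terminal node there is the unique long simple root (C_7), so the type is C_7 (the algebra sp(14)).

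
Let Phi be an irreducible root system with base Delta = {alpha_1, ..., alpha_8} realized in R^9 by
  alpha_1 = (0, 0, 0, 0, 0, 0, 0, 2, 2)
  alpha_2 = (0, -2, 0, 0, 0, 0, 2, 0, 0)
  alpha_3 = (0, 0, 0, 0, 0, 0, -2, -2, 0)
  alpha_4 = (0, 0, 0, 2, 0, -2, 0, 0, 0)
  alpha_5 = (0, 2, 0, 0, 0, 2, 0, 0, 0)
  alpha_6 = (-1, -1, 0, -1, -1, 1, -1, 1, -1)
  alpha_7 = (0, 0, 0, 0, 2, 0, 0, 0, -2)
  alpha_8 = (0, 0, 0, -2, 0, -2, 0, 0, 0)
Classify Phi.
type E_8

Compute the Cartan integers a_ij = 2(alpha_i, alpha_j)/(alpha_j, alpha_j); the resulting 8x8 Cartan matrix is
[[2, 0, -1, 0, 0, 0, -1, 0], [0, 2, -1, 0, -1, 0, 0, 0], [-1, -1, 2, 0, 0, 0, 0, 0], [0, 0, 0, 2, -1, -1, 0, 0], [0, -1, 0, -1, 2, 0, 0, -1], [0, 0, 0, -1, 0, 2, 0, 0], [-1, 0, 0, 0, 0, 0, 2, 0], [0, 0, 0, 0, -1, 0, 0, 2]].
All simple roots have the same length, so the diagram is simply laced. The associated Dynkin diagram is a chain of 7 nodes with one extra node attached to the third node from one end (E_8), so the type is E_8.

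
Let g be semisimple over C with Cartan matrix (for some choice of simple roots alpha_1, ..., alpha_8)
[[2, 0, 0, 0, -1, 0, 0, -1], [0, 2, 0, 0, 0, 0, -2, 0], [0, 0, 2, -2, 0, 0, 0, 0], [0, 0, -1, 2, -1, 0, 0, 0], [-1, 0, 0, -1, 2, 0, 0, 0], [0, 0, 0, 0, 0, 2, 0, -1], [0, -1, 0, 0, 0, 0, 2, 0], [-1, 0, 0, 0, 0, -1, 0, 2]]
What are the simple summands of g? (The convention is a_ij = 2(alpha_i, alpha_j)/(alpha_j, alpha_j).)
type B_2 ⊕ type C_6

The diagram associated to this matrix has two connected components: the simple roots {alpha_2, alpha_7} form a chain of 2 nodes with a double edge at one end; the terminal node there is the unique short simple root (B_2), and {alpha_1, alpha_3, alpha_4, alpha_5, alpha_6, alpha_8} form a chain of 6 nodes with a double edge at one end; the terminal node there is the unique long simple root (C_6). A semisimple Lie algebra decomposes uniquely as the direct sum of simple ideals, one per connected component of its Dynkin diagram, so g ≅ B_2 ⊕ C_6 (dimension 10 + 78 = 88).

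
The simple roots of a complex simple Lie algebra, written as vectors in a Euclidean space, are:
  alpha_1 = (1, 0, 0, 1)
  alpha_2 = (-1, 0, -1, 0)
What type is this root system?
A_2 (sl(3))

Compute the Cartan integers a_ij = 2(alpha_i, alpha_j)/(alpha_j, alpha_j); the resulting 2x2 Cartan matrix is
[[2, -1], [-1, 2]].
All simple roots have the same length, so the diagram is simply laced. The associated Dynkin diagram is a chain of 2 nodes with single edges (A_2), so the type is A_2 (the algebra sl(3)).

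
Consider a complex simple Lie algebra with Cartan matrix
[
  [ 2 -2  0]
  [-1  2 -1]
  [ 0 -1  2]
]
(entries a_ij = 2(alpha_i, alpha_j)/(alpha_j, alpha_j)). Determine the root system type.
C3

The matrix has rank 3 with 2's on the diagonal. Reading the off-diagonal entries as Dynkin edges (a single edge where a_ij = a_ji = -1; a double or triple edge where a_ij * a_ji = 2 or 3), the diagram is a chain of 3 nodes with a double edge at one end; the terminal node there is the unique long simple root (C_3). One simple-root ordering that puts it in standard form is (alpha_3, alpha_2, alpha_1). So the algebra is type C_3, i.e. sp(6).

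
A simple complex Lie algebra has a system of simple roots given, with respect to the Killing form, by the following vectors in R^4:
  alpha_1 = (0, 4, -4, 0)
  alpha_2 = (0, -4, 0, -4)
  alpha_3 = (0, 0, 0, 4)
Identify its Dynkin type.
B_3

Compute the Cartan integers a_ij = 2(alpha_i, alpha_j)/(alpha_j, alpha_j); the resulting 3x3 Cartan matrix is
[[2, -1, 0], [-1, 2, -2], [0, -1, 2]].
The roots have two lengths (squared-length ratio 2:1); the short ones are alpha_{3}. The associated Dynkin diagram is a chain of 3 nodes with a double edge at one end; the terminal node there is the unique short simple root (B_3), so the type is B_3 (the algebra so(7)).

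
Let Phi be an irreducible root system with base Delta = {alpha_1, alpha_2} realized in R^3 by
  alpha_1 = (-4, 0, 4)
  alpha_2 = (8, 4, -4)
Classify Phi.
Compute the Cartan integers a_ij = 2(alpha_i, alpha_j)/(alpha_j, alpha_j); the resulting 2x2 Cartan matrix is
[[2, -1], [-3, 2]].
The roots have two lengths (squared-length ratio 3:1); the short ones are alpha_{1}. The associated Dynkin diagram is two nodes joined by a triple edge (G_2), so the type is G_2.

G_2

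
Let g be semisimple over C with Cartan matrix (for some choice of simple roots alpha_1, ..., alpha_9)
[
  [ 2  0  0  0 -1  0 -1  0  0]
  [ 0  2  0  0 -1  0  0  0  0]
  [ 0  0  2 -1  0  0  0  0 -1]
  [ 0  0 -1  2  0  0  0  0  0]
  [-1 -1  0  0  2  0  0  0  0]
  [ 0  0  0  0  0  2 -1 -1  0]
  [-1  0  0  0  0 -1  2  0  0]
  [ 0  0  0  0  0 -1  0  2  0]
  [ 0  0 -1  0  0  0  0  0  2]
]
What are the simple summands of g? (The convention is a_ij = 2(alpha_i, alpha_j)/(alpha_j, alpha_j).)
A3 + A6

The diagram associated to this matrix has two connected components: the simple roots {alpha_3, alpha_4, alpha_9} form a chain of 3 nodes with single edges (A_3), and {alpha_1, alpha_2, alpha_5, alpha_6, alpha_7, alpha_8} form a chain of 6 nodes with single edges (A_6). A semisimple Lie algebra decomposes uniquely as the direct sum of simple ideals, one per connected component of its Dynkin diagram, so g ≅ A_3 ⊕ A_6 (dimension 15 + 48 = 63).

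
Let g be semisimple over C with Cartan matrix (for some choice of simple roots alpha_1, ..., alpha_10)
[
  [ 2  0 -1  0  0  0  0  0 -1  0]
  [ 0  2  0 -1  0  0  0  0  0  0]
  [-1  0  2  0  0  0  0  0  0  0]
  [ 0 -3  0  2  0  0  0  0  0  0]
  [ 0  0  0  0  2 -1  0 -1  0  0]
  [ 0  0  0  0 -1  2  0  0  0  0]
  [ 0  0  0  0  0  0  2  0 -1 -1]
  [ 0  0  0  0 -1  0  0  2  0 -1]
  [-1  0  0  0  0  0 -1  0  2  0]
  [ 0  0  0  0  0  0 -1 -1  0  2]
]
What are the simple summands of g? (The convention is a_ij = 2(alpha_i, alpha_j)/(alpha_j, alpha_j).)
The diagram associated to this matrix has two connected components: the simple roots {alpha_1, alpha_3, alpha_5, alpha_6, alpha_7, alpha_8, alpha_9, alpha_10} form a chain of 8 nodes with single edges (A_8), and {alpha_2, alpha_4} form two nodes joined by a triple edge (G_2). A semisimple Lie algebra decomposes uniquely as the direct sum of simple ideals, one per connected component of its Dynkin diagram, so g ≅ A_8 ⊕ G_2 (dimension 80 + 14 = 94).

A_8 ⊕ G_2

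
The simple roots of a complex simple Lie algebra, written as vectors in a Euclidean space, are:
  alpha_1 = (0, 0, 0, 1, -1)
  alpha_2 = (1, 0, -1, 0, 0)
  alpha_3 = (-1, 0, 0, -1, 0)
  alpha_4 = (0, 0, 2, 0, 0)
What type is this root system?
type C_4

Compute the Cartan integers a_ij = 2(alpha_i, alpha_j)/(alpha_j, alpha_j); the resulting 4x4 Cartan matrix is
[[2, 0, -1, 0], [0, 2, -1, -1], [-1, -1, 2, 0], [0, -2, 0, 2]].
The roots have two lengths (squared-length ratio 2:1); the short ones are alpha_{1,2,3}. The associated Dynkin diagram is a chain of 4 nodes with a double edge at one end; the terminal node there is the unique long simple root (C_4), so the type is C_4 (the algebra sp(8)).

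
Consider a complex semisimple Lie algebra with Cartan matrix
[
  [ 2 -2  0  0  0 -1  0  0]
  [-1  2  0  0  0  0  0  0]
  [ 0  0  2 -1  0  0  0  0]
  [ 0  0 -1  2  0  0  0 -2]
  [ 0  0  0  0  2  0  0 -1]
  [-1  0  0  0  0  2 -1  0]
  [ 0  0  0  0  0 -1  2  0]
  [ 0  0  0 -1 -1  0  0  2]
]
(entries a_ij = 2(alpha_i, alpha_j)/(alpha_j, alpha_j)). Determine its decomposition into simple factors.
The diagram associated to this matrix has two connected components: the simple roots {alpha_1, alpha_2, alpha_6, alpha_7} form a chain of 4 nodes with a double edge at one end; the terminal node there is the unique short simple root (B_4), and {alpha_3, alpha_4, alpha_5, alpha_8} form a chain of 4 nodes with a double edge between the middle two (F_4). A semisimple Lie algebra decomposes uniquely as the direct sum of simple ideals, one per connected component of its Dynkin diagram, so g ≅ B_4 ⊕ F_4 (dimension 36 + 52 = 88).

B_4 + F_4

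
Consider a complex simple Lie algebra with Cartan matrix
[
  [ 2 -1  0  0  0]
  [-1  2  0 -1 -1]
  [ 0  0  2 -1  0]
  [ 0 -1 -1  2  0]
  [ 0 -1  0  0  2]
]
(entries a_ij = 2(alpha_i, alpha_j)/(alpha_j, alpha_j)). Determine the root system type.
D_5

The matrix has rank 5 with 2's on the diagonal. Reading the off-diagonal entries as Dynkin edges (a single edge where a_ij = a_ji = -1; a double or triple edge where a_ij * a_ji = 2 or 3), the diagram is a chain of 3 nodes with a fork of two nodes at one end (D_5). One simple-root ordering that puts it in standard form is (alpha_3, alpha_4, alpha_2, alpha_5, alpha_1). So the algebra is type D_5, i.e. so(10).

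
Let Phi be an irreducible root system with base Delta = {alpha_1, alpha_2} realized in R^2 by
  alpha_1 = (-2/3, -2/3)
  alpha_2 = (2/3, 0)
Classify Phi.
Compute the Cartan integers a_ij = 2(alpha_i, alpha_j)/(alpha_j, alpha_j); the resulting 2x2 Cartan matrix is
[[2, -2], [-1, 2]].
The roots have two lengths (squared-length ratio 2:1); the short ones are alpha_{2}. The associated Dynkin diagram is a chain of 2 nodes with a double edge at one end; the terminal node there is the unique short simple root (B_2), so the type is B_2 (the algebra so(5)).

B2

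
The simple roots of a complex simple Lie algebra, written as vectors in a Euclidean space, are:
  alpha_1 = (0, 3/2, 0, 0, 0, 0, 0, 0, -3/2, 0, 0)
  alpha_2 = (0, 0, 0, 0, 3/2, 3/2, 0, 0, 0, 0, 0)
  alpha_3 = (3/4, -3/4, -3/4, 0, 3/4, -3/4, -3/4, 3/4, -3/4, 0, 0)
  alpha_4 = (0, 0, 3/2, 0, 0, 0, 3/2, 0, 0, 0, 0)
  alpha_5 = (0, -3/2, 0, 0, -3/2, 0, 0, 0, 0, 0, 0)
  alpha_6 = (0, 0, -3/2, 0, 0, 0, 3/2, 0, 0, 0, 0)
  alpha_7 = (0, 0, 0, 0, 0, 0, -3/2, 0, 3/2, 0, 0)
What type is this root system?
E7

Compute the Cartan integers a_ij = 2(alpha_i, alpha_j)/(alpha_j, alpha_j); the resulting 7x7 Cartan matrix is
[[2, 0, 0, 0, -1, 0, -1], [0, 2, 0, 0, -1, 0, 0], [0, 0, 2, -1, 0, 0, 0], [0, 0, -1, 2, 0, 0, -1], [-1, -1, 0, 0, 2, 0, 0], [0, 0, 0, 0, 0, 2, -1], [-1, 0, 0, -1, 0, -1, 2]].
All simple roots have the same length, so the diagram is simply laced. The associated Dynkin diagram is a chain of 6 nodes with one extra node attached to the third node from one end (E_7), so the type is E_7.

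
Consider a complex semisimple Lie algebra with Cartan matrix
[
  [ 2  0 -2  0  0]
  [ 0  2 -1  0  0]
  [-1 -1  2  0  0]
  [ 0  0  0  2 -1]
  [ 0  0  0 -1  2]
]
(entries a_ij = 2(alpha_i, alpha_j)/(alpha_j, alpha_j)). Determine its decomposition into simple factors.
The diagram associated to this matrix has two connected components: the simple roots {alpha_4, alpha_5} form a chain of 2 nodes with single edges (A_2), and {alpha_1, alpha_2, alpha_3} form a chain of 3 nodes with a double edge at one end; the terminal node there is the unique long simple root (C_3). A semisimple Lie algebra decomposes uniquely as the direct sum of simple ideals, one per connected component of its Dynkin diagram, so g ≅ A_2 ⊕ C_3 (dimension 8 + 21 = 29).

type A_2 + type C_3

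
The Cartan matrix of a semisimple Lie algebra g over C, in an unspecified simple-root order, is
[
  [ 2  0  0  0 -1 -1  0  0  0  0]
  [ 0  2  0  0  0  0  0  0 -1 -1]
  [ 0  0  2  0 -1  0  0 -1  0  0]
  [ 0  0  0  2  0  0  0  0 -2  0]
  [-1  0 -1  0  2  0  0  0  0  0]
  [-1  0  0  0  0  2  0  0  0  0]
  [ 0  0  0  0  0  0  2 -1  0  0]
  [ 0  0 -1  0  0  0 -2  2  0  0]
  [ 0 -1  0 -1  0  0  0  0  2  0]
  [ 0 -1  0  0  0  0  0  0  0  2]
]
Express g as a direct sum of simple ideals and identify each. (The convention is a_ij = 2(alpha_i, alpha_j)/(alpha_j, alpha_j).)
The diagram associated to this matrix has two connected components: the simple roots {alpha_1, alpha_3, alpha_5, alpha_6, alpha_7, alpha_8} form a chain of 6 nodes with a double edge at one end; the terminal node there is the unique short simple root (B_6), and {alpha_2, alpha_4, alpha_9, alpha_10} form a chain of 4 nodes with a double edge at one end; the terminal node there is the unique long simple root (C_4). A semisimple Lie algebra decomposes uniquely as the direct sum of simple ideals, one per connected component of its Dynkin diagram, so g ≅ B_6 ⊕ C_4 (dimension 78 + 36 = 114).

B_6 (so(13)) + C_4 (sp(8))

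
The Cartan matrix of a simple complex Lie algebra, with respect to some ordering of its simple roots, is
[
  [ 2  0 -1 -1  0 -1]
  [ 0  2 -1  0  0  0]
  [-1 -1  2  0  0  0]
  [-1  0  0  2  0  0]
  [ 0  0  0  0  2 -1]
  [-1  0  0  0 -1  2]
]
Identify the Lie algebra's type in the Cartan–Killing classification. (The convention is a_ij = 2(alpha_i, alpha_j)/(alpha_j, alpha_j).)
E_6

The matrix has rank 6 with 2's on the diagonal. Reading the off-diagonal entries as Dynkin edges (a single edge where a_ij = a_ji = -1; a double or triple edge where a_ij * a_ji = 2 or 3), the diagram is a chain of 5 nodes with one extra node attached to the third node from one end (E_6). One simple-root ordering that puts it in standard form is (alpha_5, alpha_4, alpha_6, alpha_1, alpha_3, alpha_2). So the algebra is type E_6.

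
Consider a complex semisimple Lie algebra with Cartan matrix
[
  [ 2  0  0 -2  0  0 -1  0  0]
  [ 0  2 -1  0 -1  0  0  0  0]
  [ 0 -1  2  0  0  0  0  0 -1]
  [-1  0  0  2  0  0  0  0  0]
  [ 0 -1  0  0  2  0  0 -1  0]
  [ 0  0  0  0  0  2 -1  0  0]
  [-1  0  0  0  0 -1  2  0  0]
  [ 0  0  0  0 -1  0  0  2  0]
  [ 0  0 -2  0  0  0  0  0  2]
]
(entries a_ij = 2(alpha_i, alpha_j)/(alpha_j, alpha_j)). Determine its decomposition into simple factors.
The diagram associated to this matrix has two connected components: the simple roots {alpha_1, alpha_4, alpha_6, alpha_7} form a chain of 4 nodes with a double edge at one end; the terminal node there is the unique short simple root (B_4), and {alpha_2, alpha_3, alpha_5, alpha_8, alpha_9} form a chain of 5 nodes with a double edge at one end; the terminal node there is the unique long simple root (C_5). A semisimple Lie algebra decomposes uniquely as the direct sum of simple ideals, one per connected component of its Dynkin diagram, so g ≅ B_4 ⊕ C_5 (dimension 36 + 55 = 91).

B_4 (so(9)) + C_5 (sp(10))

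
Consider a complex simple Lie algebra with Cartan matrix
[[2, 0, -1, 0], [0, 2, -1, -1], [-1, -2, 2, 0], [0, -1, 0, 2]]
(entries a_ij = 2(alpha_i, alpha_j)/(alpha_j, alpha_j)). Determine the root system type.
The matrix has rank 4 with 2's on the diagonal. Reading the off-diagonal entries as Dynkin edges (a single edge where a_ij = a_ji = -1; a double or triple edge where a_ij * a_ji = 2 or 3), the diagram is a chain of 4 nodes with a double edge between the middle two (F_4). One simple-root ordering that puts it in standard form is (alpha_1, alpha_3, alpha_2, alpha_4). So the algebra is type F_4.

F4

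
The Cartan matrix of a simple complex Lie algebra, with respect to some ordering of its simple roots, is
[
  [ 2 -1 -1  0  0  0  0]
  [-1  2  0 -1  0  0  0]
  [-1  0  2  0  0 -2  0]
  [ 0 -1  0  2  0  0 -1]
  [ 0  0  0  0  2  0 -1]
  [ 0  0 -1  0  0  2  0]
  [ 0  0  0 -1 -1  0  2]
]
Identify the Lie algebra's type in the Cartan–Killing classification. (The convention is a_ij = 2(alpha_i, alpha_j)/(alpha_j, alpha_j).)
B7

The matrix has rank 7 with 2's on the diagonal. Reading the off-diagonal entries as Dynkin edges (a single edge where a_ij = a_ji = -1; a double or triple edge where a_ij * a_ji = 2 or 3), the diagram is a chain of 7 nodes with a double edge at one end; the terminal node there is the unique short simple root (B_7). One simple-root ordering that puts it in standard form is (alpha_5, alpha_7, alpha_4, alpha_2, alpha_1, alpha_3, alpha_6). So the algebra is type B_7, i.e. so(15).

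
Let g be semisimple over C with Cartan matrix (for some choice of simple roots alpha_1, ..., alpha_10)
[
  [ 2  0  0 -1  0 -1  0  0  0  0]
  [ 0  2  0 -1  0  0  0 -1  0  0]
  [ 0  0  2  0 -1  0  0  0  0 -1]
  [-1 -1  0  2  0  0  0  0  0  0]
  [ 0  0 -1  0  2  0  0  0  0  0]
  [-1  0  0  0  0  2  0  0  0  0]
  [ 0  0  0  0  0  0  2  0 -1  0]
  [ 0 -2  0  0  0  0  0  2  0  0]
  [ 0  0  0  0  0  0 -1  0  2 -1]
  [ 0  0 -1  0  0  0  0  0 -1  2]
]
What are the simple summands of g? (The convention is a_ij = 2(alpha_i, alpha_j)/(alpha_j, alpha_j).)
A5 + C5

The diagram associated to this matrix has two connected components: the simple roots {alpha_3, alpha_5, alpha_7, alpha_9, alpha_10} form a chain of 5 nodes with single edges (A_5), and {alpha_1, alpha_2, alpha_4, alpha_6, alpha_8} form a chain of 5 nodes with a double edge at one end; the terminal node there is the unique long simple root (C_5). A semisimple Lie algebra decomposes uniquely as the direct sum of simple ideals, one per connected component of its Dynkin diagram, so g ≅ A_5 ⊕ C_5 (dimension 35 + 55 = 90).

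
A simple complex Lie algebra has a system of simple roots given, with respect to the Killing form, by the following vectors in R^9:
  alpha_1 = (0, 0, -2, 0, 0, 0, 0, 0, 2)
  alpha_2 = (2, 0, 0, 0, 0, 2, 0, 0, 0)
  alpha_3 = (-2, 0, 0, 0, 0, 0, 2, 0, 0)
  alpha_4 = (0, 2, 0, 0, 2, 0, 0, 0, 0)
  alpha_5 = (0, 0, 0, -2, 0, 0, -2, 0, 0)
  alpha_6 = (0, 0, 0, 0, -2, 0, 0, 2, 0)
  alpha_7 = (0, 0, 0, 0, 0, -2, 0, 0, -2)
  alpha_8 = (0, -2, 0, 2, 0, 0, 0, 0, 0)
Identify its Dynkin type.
Compute the Cartan integers a_ij = 2(alpha_i, alpha_j)/(alpha_j, alpha_j); the resulting 8x8 Cartan matrix is
[[2, 0, 0, 0, 0, 0, -1, 0], [0, 2, -1, 0, 0, 0, -1, 0], [0, -1, 2, 0, -1, 0, 0, 0], [0, 0, 0, 2, 0, -1, 0, -1], [0, 0, -1, 0, 2, 0, 0, -1], [0, 0, 0, -1, 0, 2, 0, 0], [-1, -1, 0, 0, 0, 0, 2, 0], [0, 0, 0, -1, -1, 0, 0, 2]].
All simple roots have the same length, so the diagram is simply laced. The associated Dynkin diagram is a chain of 8 nodes with single edges (A_8), so the type is A_8 (the algebra sl(9)).

A8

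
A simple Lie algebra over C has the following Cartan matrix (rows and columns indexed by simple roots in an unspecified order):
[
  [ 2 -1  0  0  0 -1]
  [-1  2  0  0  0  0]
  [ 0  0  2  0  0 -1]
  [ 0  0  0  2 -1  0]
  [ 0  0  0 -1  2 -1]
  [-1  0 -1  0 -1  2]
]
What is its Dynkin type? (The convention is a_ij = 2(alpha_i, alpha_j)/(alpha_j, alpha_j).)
The matrix has rank 6 with 2's on the diagonal. Reading the off-diagonal entries as Dynkin edges (a single edge where a_ij = a_ji = -1; a double or triple edge where a_ij * a_ji = 2 or 3), the diagram is a chain of 5 nodes with one extra node attached to the third node from one end (E_6). One simple-root ordering that puts it in standard form is (alpha_2, alpha_3, alpha_1, alpha_6, alpha_5, alpha_4). So the algebra is type E_6.

E_6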